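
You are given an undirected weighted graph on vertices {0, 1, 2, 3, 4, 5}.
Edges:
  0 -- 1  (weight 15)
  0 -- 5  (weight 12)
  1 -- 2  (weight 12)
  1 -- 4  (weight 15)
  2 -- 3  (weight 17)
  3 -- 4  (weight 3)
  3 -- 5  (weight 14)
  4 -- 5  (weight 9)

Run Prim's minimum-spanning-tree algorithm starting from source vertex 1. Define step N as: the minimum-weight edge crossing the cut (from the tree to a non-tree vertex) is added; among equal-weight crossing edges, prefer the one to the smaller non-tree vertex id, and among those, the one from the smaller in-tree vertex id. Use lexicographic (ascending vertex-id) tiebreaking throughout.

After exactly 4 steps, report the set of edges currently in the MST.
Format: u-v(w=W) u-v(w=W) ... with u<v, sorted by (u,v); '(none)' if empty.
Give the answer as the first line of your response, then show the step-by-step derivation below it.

0-1(w=15) 0-5(w=12) 1-2(w=12) 4-5(w=9)

step 1: add edge 1-2 (w=12); MST = {1-2(w=12)}
step 2: add edge 0-1 (w=15); MST = {0-1(w=15) 1-2(w=12)}
step 3: add edge 0-5 (w=12); MST = {0-1(w=15) 0-5(w=12) 1-2(w=12)}
step 4: add edge 4-5 (w=9); MST = {0-1(w=15) 0-5(w=12) 1-2(w=12) 4-5(w=9)}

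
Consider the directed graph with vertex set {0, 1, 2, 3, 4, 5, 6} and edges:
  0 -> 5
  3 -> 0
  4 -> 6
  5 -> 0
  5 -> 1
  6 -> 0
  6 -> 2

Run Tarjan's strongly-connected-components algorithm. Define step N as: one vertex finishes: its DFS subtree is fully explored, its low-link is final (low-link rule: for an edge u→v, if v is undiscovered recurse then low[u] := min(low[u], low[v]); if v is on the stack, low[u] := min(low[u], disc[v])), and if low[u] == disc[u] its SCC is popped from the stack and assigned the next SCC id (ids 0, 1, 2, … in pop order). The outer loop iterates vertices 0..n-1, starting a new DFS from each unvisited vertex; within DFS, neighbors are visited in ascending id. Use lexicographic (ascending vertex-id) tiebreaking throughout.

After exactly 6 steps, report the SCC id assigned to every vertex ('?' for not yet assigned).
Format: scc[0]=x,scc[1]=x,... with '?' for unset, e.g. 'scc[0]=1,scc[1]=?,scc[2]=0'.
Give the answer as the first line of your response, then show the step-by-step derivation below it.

scc[0]=1,scc[1]=0,scc[2]=2,scc[3]=3,scc[4]=?,scc[5]=1,scc[6]=4

step 1: low=(low[0]=0,low[1]=2,low[2]=?,low[3]=?,low[4]=?,low[5]=0,low[6]=?); scc=(scc[0]=?,scc[1]=0,scc[2]=?,scc[3]=?,scc[4]=?,scc[5]=?,scc[6]=?)
step 2: low=(low[0]=0,low[1]=2,low[2]=?,low[3]=?,low[4]=?,low[5]=0,low[6]=?); scc=(scc[0]=?,scc[1]=0,scc[2]=?,scc[3]=?,scc[4]=?,scc[5]=?,scc[6]=?)
step 3: low=(low[0]=0,low[1]=2,low[2]=?,low[3]=?,low[4]=?,low[5]=0,low[6]=?); scc=(scc[0]=1,scc[1]=0,scc[2]=?,scc[3]=?,scc[4]=?,scc[5]=1,scc[6]=?)
step 4: low=(low[0]=0,low[1]=2,low[2]=3,low[3]=?,low[4]=?,low[5]=0,low[6]=?); scc=(scc[0]=1,scc[1]=0,scc[2]=2,scc[3]=?,scc[4]=?,scc[5]=1,scc[6]=?)
step 5: low=(low[0]=0,low[1]=2,low[2]=3,low[3]=4,low[4]=?,low[5]=0,low[6]=?); scc=(scc[0]=1,scc[1]=0,scc[2]=2,scc[3]=3,scc[4]=?,scc[5]=1,scc[6]=?)
step 6: low=(low[0]=0,low[1]=2,low[2]=3,low[3]=4,low[4]=5,low[5]=0,low[6]=6); scc=(scc[0]=1,scc[1]=0,scc[2]=2,scc[3]=3,scc[4]=?,scc[5]=1,scc[6]=4)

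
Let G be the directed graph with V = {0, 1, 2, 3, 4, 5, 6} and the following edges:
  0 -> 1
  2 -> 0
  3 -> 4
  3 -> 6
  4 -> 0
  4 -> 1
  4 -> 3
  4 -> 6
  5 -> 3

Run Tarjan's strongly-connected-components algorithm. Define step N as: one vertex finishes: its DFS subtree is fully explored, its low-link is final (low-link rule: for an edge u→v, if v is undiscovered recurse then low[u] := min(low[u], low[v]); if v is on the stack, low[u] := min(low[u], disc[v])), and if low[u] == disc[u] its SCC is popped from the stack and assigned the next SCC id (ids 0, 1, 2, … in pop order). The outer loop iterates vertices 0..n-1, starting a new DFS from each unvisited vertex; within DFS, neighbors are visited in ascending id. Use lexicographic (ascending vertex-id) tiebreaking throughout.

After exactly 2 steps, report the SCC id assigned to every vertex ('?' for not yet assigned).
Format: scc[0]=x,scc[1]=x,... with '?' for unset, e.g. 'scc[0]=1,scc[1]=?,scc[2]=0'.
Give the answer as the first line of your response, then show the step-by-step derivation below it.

scc[0]=1,scc[1]=0,scc[2]=?,scc[3]=?,scc[4]=?,scc[5]=?,scc[6]=?

step 1: low=(low[0]=0,low[1]=1,low[2]=?,low[3]=?,low[4]=?,low[5]=?,low[6]=?); scc=(scc[0]=?,scc[1]=0,scc[2]=?,scc[3]=?,scc[4]=?,scc[5]=?,scc[6]=?)
step 2: low=(low[0]=0,low[1]=1,low[2]=?,low[3]=?,low[4]=?,low[5]=?,low[6]=?); scc=(scc[0]=1,scc[1]=0,scc[2]=?,scc[3]=?,scc[4]=?,scc[5]=?,scc[6]=?)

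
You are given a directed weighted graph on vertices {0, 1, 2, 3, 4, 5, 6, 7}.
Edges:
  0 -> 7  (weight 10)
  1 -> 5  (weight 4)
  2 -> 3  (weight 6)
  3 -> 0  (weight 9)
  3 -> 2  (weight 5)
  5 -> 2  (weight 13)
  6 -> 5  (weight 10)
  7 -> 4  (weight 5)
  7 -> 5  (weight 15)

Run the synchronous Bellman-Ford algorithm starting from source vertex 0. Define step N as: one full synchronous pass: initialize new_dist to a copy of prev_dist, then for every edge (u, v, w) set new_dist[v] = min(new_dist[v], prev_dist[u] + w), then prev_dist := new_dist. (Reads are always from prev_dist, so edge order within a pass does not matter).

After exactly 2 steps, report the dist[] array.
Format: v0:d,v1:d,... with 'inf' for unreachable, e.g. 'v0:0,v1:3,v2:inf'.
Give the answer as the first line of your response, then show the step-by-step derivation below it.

v0:0,v1:inf,v2:inf,v3:inf,v4:15,v5:25,v6:inf,v7:10

step 1: dist = v0:0,v1:inf,v2:inf,v3:inf,v4:inf,v5:inf,v6:inf,v7:10
step 2: dist = v0:0,v1:inf,v2:inf,v3:inf,v4:15,v5:25,v6:inf,v7:10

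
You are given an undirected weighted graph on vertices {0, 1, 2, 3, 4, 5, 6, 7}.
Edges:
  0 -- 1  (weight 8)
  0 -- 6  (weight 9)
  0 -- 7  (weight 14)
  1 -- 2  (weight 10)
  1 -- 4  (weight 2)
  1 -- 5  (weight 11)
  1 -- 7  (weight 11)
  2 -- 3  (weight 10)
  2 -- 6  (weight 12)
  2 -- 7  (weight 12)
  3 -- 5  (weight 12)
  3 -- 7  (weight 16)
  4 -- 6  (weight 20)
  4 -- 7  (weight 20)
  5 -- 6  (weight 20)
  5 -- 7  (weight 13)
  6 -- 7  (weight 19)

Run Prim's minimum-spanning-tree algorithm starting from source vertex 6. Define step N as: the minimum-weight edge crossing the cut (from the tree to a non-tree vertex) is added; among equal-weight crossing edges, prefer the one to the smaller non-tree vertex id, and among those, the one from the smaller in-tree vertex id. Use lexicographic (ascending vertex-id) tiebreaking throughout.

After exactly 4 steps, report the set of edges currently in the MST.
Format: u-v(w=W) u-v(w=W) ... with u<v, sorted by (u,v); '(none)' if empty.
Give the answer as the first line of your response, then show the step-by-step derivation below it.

0-1(w=8) 0-6(w=9) 1-2(w=10) 1-4(w=2)

step 1: add edge 0-6 (w=9); MST = {0-6(w=9)}
step 2: add edge 0-1 (w=8); MST = {0-1(w=8) 0-6(w=9)}
step 3: add edge 1-4 (w=2); MST = {0-1(w=8) 0-6(w=9) 1-4(w=2)}
step 4: add edge 1-2 (w=10); MST = {0-1(w=8) 0-6(w=9) 1-2(w=10) 1-4(w=2)}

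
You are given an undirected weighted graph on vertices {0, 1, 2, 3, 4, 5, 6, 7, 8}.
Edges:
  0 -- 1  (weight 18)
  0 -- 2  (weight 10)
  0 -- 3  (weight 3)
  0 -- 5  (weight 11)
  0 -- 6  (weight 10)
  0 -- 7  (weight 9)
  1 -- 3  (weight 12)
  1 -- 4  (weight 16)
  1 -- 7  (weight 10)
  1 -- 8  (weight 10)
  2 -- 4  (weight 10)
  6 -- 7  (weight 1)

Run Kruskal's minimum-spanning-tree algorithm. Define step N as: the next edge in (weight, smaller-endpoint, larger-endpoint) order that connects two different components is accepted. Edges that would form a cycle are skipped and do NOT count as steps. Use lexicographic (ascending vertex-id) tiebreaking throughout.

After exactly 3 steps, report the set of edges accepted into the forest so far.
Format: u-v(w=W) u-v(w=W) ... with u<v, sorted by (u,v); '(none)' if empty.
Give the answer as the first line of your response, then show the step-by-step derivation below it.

0-3(w=3) 0-7(w=9) 6-7(w=1)

step 1: add edge 6-7 (w=1); MST = {6-7(w=1)}
step 2: add edge 0-3 (w=3); MST = {0-3(w=3) 6-7(w=1)}
step 3: add edge 0-7 (w=9); MST = {0-3(w=3) 0-7(w=9) 6-7(w=1)}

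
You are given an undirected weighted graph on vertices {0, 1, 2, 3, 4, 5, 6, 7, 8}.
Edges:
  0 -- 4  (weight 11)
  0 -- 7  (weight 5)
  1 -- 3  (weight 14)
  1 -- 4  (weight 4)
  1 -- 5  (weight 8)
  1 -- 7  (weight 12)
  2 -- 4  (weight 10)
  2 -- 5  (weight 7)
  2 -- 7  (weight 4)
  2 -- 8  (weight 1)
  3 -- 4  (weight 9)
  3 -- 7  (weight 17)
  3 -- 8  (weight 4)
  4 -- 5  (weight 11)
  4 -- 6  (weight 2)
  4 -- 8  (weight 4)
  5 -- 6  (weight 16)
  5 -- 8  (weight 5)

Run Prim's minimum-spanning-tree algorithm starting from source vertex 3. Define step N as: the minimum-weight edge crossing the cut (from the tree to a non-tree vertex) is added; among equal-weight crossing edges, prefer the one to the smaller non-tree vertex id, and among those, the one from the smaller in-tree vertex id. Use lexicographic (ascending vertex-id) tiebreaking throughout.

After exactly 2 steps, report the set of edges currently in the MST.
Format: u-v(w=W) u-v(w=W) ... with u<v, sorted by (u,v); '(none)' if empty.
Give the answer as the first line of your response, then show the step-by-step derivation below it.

2-8(w=1) 3-8(w=4)

step 1: add edge 3-8 (w=4); MST = {3-8(w=4)}
step 2: add edge 2-8 (w=1); MST = {2-8(w=1) 3-8(w=4)}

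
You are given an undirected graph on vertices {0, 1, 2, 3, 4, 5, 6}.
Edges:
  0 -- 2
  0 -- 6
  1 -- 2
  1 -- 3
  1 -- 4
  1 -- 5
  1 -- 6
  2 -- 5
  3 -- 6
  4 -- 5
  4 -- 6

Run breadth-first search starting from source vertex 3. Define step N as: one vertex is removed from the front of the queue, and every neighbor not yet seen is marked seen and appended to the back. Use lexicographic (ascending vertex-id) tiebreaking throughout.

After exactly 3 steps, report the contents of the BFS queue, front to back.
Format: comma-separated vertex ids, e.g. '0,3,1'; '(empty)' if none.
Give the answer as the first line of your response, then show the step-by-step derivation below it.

2,4,5,0

step 1: dequeue 3; queue=[1,6]; order=3
step 2: dequeue 1; queue=[6,2,4,5]; order=3,1
step 3: dequeue 6; queue=[2,4,5,0]; order=3,1,6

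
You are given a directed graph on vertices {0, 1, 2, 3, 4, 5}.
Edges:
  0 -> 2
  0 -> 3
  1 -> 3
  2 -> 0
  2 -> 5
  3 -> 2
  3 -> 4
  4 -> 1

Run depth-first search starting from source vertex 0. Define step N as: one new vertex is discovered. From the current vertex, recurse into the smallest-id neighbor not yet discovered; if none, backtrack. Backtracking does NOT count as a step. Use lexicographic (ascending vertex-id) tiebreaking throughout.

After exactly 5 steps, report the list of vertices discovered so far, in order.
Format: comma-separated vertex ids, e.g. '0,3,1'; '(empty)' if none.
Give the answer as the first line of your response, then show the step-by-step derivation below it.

0,2,5,3,4

step 1: discover 0; path=0; order=0
step 2: discover 2; path=0>2; order=0,2
step 3: discover 5; path=0>2>5; order=0,2,5
step 4: discover 3; path=0>3; order=0,2,5,3
step 5: discover 4; path=0>3>4; order=0,2,5,3,4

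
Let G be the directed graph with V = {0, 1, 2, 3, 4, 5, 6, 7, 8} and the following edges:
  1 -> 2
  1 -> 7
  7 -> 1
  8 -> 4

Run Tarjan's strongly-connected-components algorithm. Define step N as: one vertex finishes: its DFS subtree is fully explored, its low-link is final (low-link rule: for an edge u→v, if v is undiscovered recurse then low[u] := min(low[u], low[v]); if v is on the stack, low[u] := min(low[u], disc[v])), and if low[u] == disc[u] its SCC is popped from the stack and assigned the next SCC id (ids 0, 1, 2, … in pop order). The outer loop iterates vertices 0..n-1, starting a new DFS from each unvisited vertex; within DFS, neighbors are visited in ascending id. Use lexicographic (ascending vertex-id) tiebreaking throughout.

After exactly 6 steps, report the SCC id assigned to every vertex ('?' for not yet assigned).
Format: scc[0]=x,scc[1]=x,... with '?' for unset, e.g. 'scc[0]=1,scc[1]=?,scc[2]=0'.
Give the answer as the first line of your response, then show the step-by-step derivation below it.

scc[0]=0,scc[1]=2,scc[2]=1,scc[3]=3,scc[4]=4,scc[5]=?,scc[6]=?,scc[7]=2,scc[8]=?

step 1: low=(low[0]=0,low[1]=?,low[2]=?,low[3]=?,low[4]=?,low[5]=?,low[6]=?,low[7]=?,low[8]=?); scc=(scc[0]=0,scc[1]=?,scc[2]=?,scc[3]=?,scc[4]=?,scc[5]=?,scc[6]=?,scc[7]=?,scc[8]=?)
step 2: low=(low[0]=0,low[1]=1,low[2]=2,low[3]=?,low[4]=?,low[5]=?,low[6]=?,low[7]=?,low[8]=?); scc=(scc[0]=0,scc[1]=?,scc[2]=1,scc[3]=?,scc[4]=?,scc[5]=?,scc[6]=?,scc[7]=?,scc[8]=?)
step 3: low=(low[0]=0,low[1]=1,low[2]=2,low[3]=?,low[4]=?,low[5]=?,low[6]=?,low[7]=1,low[8]=?); scc=(scc[0]=0,scc[1]=?,scc[2]=1,scc[3]=?,scc[4]=?,scc[5]=?,scc[6]=?,scc[7]=?,scc[8]=?)
step 4: low=(low[0]=0,low[1]=1,low[2]=2,low[3]=?,low[4]=?,low[5]=?,low[6]=?,low[7]=1,low[8]=?); scc=(scc[0]=0,scc[1]=2,scc[2]=1,scc[3]=?,scc[4]=?,scc[5]=?,scc[6]=?,scc[7]=2,scc[8]=?)
step 5: low=(low[0]=0,low[1]=1,low[2]=2,low[3]=4,low[4]=?,low[5]=?,low[6]=?,low[7]=1,low[8]=?); scc=(scc[0]=0,scc[1]=2,scc[2]=1,scc[3]=3,scc[4]=?,scc[5]=?,scc[6]=?,scc[7]=2,scc[8]=?)
step 6: low=(low[0]=0,low[1]=1,low[2]=2,low[3]=4,low[4]=5,low[5]=?,low[6]=?,low[7]=1,low[8]=?); scc=(scc[0]=0,scc[1]=2,scc[2]=1,scc[3]=3,scc[4]=4,scc[5]=?,scc[6]=?,scc[7]=2,scc[8]=?)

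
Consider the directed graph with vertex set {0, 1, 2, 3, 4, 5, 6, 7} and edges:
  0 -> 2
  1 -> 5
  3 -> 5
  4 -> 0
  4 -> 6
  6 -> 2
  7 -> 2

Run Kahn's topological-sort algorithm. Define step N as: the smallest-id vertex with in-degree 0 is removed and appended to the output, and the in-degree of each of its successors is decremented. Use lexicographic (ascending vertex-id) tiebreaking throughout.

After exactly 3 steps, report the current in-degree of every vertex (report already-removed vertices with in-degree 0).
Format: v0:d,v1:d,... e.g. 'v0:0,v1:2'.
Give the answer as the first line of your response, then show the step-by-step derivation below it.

v0:0,v1:0,v2:3,v3:0,v4:0,v5:0,v6:0,v7:0

step 1: output 1; order=[1]; indeg=(1,0,3,0,0,1,1,0)
step 2: output 3; order=[1,3]; indeg=(1,0,3,0,0,0,1,0)
step 3: output 4; order=[1,3,4]; indeg=(0,0,3,0,0,0,0,0)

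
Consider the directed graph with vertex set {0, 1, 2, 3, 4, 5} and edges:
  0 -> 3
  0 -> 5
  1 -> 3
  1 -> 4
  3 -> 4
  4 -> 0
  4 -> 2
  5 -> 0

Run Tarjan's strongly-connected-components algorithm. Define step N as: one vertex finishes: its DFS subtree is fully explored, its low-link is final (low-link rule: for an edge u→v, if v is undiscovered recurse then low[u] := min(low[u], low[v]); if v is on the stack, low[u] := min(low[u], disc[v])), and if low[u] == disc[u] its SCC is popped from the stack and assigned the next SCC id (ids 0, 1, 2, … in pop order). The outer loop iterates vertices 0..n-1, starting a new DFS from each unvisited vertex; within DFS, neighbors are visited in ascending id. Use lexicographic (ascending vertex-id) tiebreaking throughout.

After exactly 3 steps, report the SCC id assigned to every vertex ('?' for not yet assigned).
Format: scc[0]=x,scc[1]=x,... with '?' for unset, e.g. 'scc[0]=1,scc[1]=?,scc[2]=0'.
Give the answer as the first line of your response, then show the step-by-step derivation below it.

scc[0]=?,scc[1]=?,scc[2]=0,scc[3]=?,scc[4]=?,scc[5]=?

step 1: low=(low[0]=0,low[1]=?,low[2]=3,low[3]=1,low[4]=0,low[5]=?); scc=(scc[0]=?,scc[1]=?,scc[2]=0,scc[3]=?,scc[4]=?,scc[5]=?)
step 2: low=(low[0]=0,low[1]=?,low[2]=3,low[3]=1,low[4]=0,low[5]=?); scc=(scc[0]=?,scc[1]=?,scc[2]=0,scc[3]=?,scc[4]=?,scc[5]=?)
step 3: low=(low[0]=0,low[1]=?,low[2]=3,low[3]=0,low[4]=0,low[5]=?); scc=(scc[0]=?,scc[1]=?,scc[2]=0,scc[3]=?,scc[4]=?,scc[5]=?)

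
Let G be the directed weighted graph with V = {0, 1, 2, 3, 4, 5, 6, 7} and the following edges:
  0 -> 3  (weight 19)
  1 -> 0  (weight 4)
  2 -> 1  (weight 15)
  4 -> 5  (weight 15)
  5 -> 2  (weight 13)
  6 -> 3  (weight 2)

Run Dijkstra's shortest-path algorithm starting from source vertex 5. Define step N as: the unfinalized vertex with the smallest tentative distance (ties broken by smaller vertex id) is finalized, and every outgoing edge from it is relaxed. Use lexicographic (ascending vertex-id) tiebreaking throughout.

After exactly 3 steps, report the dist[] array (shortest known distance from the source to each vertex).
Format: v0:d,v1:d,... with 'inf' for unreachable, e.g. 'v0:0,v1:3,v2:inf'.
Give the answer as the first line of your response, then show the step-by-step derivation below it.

v0:32,v1:28,v2:13,v3:inf,v4:inf,v5:0,v6:inf,v7:inf

step 1: dist = v0:inf,v1:inf,v2:13,v3:inf,v4:inf,v5:0,v6:inf,v7:inf
step 2: dist = v0:inf,v1:28,v2:13,v3:inf,v4:inf,v5:0,v6:inf,v7:inf
step 3: dist = v0:32,v1:28,v2:13,v3:inf,v4:inf,v5:0,v6:inf,v7:inf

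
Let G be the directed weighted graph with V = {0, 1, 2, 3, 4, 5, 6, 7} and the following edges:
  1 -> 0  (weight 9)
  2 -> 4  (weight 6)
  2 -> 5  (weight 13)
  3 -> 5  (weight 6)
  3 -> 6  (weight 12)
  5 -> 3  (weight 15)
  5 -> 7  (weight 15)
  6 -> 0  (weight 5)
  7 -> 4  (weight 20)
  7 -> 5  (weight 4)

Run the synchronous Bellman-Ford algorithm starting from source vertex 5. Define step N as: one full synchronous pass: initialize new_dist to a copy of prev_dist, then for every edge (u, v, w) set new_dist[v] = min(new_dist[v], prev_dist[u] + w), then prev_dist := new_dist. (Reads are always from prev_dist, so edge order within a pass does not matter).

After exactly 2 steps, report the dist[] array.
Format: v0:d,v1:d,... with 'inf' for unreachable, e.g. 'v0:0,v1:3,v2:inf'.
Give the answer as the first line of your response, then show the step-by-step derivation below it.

v0:inf,v1:inf,v2:inf,v3:15,v4:35,v5:0,v6:27,v7:15

step 1: dist = v0:inf,v1:inf,v2:inf,v3:15,v4:inf,v5:0,v6:inf,v7:15
step 2: dist = v0:inf,v1:inf,v2:inf,v3:15,v4:35,v5:0,v6:27,v7:15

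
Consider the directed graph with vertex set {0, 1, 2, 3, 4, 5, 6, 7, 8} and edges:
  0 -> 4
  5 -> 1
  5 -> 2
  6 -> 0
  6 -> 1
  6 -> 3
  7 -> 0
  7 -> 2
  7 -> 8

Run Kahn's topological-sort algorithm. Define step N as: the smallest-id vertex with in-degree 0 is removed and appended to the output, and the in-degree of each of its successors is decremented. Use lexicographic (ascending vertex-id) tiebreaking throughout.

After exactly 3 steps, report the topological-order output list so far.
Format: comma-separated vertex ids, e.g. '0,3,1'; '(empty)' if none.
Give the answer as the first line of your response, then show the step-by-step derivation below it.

5,6,1

step 1: output 5; order=[5]; indeg=(2,1,1,1,1,0,0,0,1)
step 2: output 6; order=[5,6]; indeg=(1,0,1,0,1,0,0,0,1)
step 3: output 1; order=[5,6,1]; indeg=(1,0,1,0,1,0,0,0,1)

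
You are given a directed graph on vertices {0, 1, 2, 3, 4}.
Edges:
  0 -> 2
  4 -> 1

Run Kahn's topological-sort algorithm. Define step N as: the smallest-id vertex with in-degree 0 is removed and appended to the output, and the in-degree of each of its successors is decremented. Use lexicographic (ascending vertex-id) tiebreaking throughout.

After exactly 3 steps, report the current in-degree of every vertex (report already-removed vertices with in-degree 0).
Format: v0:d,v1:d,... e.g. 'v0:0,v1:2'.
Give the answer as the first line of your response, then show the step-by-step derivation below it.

v0:0,v1:1,v2:0,v3:0,v4:0

step 1: output 0; order=[0]; indeg=(0,1,0,0,0)
step 2: output 2; order=[0,2]; indeg=(0,1,0,0,0)
step 3: output 3; order=[0,2,3]; indeg=(0,1,0,0,0)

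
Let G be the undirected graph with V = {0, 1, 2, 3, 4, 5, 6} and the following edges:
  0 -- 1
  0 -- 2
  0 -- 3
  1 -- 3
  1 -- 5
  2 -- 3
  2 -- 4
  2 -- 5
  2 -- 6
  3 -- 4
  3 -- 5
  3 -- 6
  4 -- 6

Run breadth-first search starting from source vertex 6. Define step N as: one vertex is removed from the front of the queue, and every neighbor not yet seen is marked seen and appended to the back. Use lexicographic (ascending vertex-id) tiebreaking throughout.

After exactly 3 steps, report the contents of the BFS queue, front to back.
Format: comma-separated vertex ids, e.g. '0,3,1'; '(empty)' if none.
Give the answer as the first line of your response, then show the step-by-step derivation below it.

4,0,5,1

step 1: dequeue 6; queue=[2,3,4]; order=6
step 2: dequeue 2; queue=[3,4,0,5]; order=6,2
step 3: dequeue 3; queue=[4,0,5,1]; order=6,2,3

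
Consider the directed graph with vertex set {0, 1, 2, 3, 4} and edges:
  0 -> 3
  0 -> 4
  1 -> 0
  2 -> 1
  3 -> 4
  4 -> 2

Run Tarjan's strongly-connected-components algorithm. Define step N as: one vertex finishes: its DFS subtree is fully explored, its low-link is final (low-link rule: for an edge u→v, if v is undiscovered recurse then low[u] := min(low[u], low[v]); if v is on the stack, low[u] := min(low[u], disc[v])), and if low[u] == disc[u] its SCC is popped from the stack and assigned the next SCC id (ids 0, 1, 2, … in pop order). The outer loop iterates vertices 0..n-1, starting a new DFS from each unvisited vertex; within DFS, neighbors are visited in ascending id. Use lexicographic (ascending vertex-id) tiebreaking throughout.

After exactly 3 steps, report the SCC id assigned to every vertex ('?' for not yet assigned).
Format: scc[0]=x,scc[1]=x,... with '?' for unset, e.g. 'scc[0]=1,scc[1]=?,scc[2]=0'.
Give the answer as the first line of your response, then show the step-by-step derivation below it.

scc[0]=?,scc[1]=?,scc[2]=?,scc[3]=?,scc[4]=?

step 1: low=(low[0]=0,low[1]=0,low[2]=3,low[3]=1,low[4]=2); scc=(scc[0]=?,scc[1]=?,scc[2]=?,scc[3]=?,scc[4]=?)
step 2: low=(low[0]=0,low[1]=0,low[2]=0,low[3]=1,low[4]=2); scc=(scc[0]=?,scc[1]=?,scc[2]=?,scc[3]=?,scc[4]=?)
step 3: low=(low[0]=0,low[1]=0,low[2]=0,low[3]=1,low[4]=0); scc=(scc[0]=?,scc[1]=?,scc[2]=?,scc[3]=?,scc[4]=?)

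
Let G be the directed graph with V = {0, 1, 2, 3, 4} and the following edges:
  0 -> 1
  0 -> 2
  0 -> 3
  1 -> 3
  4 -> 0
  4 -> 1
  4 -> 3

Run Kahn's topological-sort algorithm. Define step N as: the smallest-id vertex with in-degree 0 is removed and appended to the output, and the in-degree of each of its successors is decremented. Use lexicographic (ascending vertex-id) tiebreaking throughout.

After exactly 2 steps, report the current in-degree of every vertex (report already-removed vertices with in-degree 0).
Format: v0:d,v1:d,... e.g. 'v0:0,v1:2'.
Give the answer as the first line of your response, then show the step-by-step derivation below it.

v0:0,v1:0,v2:0,v3:1,v4:0

step 1: output 4; order=[4]; indeg=(0,1,1,2,0)
step 2: output 0; order=[4,0]; indeg=(0,0,0,1,0)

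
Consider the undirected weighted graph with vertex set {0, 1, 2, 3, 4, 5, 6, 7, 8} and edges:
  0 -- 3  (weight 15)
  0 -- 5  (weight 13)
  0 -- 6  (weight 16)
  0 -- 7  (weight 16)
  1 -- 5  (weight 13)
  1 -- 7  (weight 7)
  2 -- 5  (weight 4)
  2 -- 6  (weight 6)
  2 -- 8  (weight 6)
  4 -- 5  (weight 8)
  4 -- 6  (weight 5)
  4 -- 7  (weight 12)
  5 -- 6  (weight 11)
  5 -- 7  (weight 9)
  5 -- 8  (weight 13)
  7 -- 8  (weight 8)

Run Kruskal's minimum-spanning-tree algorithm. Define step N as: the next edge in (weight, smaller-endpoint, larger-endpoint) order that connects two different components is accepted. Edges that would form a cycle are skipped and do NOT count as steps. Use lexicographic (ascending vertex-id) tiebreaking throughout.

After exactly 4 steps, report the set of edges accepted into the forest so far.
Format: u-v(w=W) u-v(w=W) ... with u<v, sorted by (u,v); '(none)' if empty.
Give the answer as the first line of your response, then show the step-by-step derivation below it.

2-5(w=4) 2-6(w=6) 2-8(w=6) 4-6(w=5)

step 1: add edge 2-5 (w=4); MST = {2-5(w=4)}
step 2: add edge 4-6 (w=5); MST = {2-5(w=4) 4-6(w=5)}
step 3: add edge 2-6 (w=6); MST = {2-5(w=4) 2-6(w=6) 4-6(w=5)}
step 4: add edge 2-8 (w=6); MST = {2-5(w=4) 2-6(w=6) 2-8(w=6) 4-6(w=5)}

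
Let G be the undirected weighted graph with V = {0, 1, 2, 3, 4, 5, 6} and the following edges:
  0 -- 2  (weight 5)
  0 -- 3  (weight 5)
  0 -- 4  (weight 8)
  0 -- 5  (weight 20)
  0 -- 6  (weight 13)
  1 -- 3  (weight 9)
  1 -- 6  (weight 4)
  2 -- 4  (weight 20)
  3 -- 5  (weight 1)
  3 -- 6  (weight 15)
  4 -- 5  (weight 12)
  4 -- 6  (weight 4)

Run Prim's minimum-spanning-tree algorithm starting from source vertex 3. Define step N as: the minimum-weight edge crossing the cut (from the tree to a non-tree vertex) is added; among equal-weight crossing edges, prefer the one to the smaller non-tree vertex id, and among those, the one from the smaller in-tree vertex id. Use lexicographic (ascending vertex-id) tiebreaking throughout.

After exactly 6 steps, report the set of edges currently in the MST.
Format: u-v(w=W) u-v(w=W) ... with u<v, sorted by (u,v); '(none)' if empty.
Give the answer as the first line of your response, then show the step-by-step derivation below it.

0-2(w=5) 0-3(w=5) 0-4(w=8) 1-6(w=4) 3-5(w=1) 4-6(w=4)

step 1: add edge 3-5 (w=1); MST = {3-5(w=1)}
step 2: add edge 0-3 (w=5); MST = {0-3(w=5) 3-5(w=1)}
step 3: add edge 0-2 (w=5); MST = {0-2(w=5) 0-3(w=5) 3-5(w=1)}
step 4: add edge 0-4 (w=8); MST = {0-2(w=5) 0-3(w=5) 0-4(w=8) 3-5(w=1)}
step 5: add edge 4-6 (w=4); MST = {0-2(w=5) 0-3(w=5) 0-4(w=8) 3-5(w=1) 4-6(w=4)}
step 6: add edge 1-6 (w=4); MST = {0-2(w=5) 0-3(w=5) 0-4(w=8) 1-6(w=4) 3-5(w=1) 4-6(w=4)}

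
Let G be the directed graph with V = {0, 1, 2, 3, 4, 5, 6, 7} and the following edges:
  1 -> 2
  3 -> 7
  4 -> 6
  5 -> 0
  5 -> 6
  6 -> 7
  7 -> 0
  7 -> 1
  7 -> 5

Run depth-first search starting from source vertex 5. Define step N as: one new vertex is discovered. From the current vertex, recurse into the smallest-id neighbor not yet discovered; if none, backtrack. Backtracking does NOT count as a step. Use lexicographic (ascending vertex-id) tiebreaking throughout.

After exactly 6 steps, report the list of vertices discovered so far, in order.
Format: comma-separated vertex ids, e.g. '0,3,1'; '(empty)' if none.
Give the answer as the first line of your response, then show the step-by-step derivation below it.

5,0,6,7,1,2

step 1: discover 5; path=5; order=5
step 2: discover 0; path=5>0; order=5,0
step 3: discover 6; path=5>6; order=5,0,6
step 4: discover 7; path=5>6>7; order=5,0,6,7
step 5: discover 1; path=5>6>7>1; order=5,0,6,7,1
step 6: discover 2; path=5>6>7>1>2; order=5,0,6,7,1,2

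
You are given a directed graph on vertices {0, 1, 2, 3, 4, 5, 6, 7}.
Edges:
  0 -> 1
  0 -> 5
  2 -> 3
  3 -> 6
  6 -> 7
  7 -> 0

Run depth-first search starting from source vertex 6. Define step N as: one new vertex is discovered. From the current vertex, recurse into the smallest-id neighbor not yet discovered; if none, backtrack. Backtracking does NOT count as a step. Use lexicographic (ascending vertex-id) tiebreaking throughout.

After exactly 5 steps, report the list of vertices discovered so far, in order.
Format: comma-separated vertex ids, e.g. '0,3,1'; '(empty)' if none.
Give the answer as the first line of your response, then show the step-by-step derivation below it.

6,7,0,1,5

step 1: discover 6; path=6; order=6
step 2: discover 7; path=6>7; order=6,7
step 3: discover 0; path=6>7>0; order=6,7,0
step 4: discover 1; path=6>7>0>1; order=6,7,0,1
step 5: discover 5; path=6>7>0>5; order=6,7,0,1,5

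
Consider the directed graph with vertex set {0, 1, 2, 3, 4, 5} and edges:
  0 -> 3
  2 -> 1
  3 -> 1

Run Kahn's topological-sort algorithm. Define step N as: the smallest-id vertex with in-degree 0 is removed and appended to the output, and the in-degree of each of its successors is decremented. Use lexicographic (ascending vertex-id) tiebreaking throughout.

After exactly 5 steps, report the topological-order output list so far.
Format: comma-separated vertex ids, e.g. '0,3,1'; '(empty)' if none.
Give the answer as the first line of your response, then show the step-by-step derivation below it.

0,2,3,1,4

step 1: output 0; order=[0]; indeg=(0,2,0,0,0,0)
step 2: output 2; order=[0,2]; indeg=(0,1,0,0,0,0)
step 3: output 3; order=[0,2,3]; indeg=(0,0,0,0,0,0)
step 4: output 1; order=[0,2,3,1]; indeg=(0,0,0,0,0,0)
step 5: output 4; order=[0,2,3,1,4]; indeg=(0,0,0,0,0,0)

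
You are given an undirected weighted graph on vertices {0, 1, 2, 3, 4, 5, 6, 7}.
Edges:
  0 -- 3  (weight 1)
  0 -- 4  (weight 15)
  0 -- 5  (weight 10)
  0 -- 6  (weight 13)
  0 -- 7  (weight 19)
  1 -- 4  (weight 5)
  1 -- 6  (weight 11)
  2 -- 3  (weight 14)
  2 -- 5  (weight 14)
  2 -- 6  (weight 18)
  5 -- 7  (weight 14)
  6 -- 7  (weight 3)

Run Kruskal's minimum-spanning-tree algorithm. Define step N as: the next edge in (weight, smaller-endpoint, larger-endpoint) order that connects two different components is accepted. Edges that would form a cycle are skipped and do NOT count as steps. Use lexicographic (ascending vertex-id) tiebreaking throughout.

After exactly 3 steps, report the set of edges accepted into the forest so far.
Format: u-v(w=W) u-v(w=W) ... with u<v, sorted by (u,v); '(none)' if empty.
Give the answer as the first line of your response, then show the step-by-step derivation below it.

0-3(w=1) 1-4(w=5) 6-7(w=3)

step 1: add edge 0-3 (w=1); MST = {0-3(w=1)}
step 2: add edge 6-7 (w=3); MST = {0-3(w=1) 6-7(w=3)}
step 3: add edge 1-4 (w=5); MST = {0-3(w=1) 1-4(w=5) 6-7(w=3)}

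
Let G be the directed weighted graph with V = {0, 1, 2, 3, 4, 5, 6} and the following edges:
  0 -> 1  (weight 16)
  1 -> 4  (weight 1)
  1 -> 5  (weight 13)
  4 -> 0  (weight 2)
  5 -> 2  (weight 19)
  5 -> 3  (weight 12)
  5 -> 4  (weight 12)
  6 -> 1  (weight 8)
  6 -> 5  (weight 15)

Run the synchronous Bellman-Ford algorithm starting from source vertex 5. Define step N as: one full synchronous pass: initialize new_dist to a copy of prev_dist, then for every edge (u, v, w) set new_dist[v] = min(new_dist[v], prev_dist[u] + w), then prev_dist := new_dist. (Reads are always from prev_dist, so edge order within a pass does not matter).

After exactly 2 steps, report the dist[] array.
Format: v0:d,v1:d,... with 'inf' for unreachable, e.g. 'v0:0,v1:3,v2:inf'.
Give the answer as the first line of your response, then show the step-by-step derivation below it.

v0:14,v1:inf,v2:19,v3:12,v4:12,v5:0,v6:inf

step 1: dist = v0:inf,v1:inf,v2:19,v3:12,v4:12,v5:0,v6:inf
step 2: dist = v0:14,v1:inf,v2:19,v3:12,v4:12,v5:0,v6:inf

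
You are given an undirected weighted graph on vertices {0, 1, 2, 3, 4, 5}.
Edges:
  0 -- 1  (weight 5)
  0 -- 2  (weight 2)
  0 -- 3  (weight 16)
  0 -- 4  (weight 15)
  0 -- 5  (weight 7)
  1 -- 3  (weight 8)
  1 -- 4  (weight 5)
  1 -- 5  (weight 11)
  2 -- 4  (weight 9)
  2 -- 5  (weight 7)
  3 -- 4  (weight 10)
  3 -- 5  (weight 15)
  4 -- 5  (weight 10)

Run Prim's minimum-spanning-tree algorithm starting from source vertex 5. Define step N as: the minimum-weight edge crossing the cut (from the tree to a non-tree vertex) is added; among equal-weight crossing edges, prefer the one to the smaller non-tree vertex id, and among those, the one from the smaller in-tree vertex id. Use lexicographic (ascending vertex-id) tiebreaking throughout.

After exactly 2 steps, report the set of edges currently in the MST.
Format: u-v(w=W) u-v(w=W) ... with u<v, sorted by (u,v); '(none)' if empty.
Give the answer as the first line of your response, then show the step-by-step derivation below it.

0-2(w=2) 0-5(w=7)

step 1: add edge 0-5 (w=7); MST = {0-5(w=7)}
step 2: add edge 0-2 (w=2); MST = {0-2(w=2) 0-5(w=7)}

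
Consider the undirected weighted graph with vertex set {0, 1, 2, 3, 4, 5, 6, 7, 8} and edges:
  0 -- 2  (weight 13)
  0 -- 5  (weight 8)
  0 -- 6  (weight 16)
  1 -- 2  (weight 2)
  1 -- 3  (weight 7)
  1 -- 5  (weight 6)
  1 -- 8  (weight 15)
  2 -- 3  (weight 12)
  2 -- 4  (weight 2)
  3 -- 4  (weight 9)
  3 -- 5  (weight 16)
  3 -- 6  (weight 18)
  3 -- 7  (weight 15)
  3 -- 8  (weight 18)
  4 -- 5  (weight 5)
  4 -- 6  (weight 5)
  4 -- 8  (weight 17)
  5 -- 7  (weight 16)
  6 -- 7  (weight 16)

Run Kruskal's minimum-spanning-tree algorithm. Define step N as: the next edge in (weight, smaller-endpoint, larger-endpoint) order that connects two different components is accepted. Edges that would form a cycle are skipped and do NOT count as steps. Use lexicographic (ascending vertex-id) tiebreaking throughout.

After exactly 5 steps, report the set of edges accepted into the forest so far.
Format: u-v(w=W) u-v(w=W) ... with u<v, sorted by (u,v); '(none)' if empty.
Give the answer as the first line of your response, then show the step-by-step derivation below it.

1-2(w=2) 1-3(w=7) 2-4(w=2) 4-5(w=5) 4-6(w=5)

step 1: add edge 1-2 (w=2); MST = {1-2(w=2)}
step 2: add edge 2-4 (w=2); MST = {1-2(w=2) 2-4(w=2)}
step 3: add edge 4-5 (w=5); MST = {1-2(w=2) 2-4(w=2) 4-5(w=5)}
step 4: add edge 4-6 (w=5); MST = {1-2(w=2) 2-4(w=2) 4-5(w=5) 4-6(w=5)}
step 5: add edge 1-3 (w=7); MST = {1-2(w=2) 1-3(w=7) 2-4(w=2) 4-5(w=5) 4-6(w=5)}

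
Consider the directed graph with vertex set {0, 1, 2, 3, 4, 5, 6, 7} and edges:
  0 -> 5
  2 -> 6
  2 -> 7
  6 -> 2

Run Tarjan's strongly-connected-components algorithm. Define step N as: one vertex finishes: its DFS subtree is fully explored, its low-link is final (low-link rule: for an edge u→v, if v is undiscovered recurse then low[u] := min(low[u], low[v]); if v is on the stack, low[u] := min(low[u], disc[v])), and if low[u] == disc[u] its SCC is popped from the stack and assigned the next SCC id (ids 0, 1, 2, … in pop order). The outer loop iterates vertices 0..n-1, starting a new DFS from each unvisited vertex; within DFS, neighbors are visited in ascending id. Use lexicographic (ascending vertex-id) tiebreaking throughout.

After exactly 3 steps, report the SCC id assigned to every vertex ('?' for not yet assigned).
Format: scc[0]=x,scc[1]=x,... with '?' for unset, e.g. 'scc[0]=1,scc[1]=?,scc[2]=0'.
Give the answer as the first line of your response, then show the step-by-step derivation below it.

scc[0]=1,scc[1]=2,scc[2]=?,scc[3]=?,scc[4]=?,scc[5]=0,scc[6]=?,scc[7]=?

step 1: low=(low[0]=0,low[1]=?,low[2]=?,low[3]=?,low[4]=?,low[5]=1,low[6]=?,low[7]=?); scc=(scc[0]=?,scc[1]=?,scc[2]=?,scc[3]=?,scc[4]=?,scc[5]=0,scc[6]=?,scc[7]=?)
step 2: low=(low[0]=0,low[1]=?,low[2]=?,low[3]=?,low[4]=?,low[5]=1,low[6]=?,low[7]=?); scc=(scc[0]=1,scc[1]=?,scc[2]=?,scc[3]=?,scc[4]=?,scc[5]=0,scc[6]=?,scc[7]=?)
step 3: low=(low[0]=0,low[1]=2,low[2]=?,low[3]=?,low[4]=?,low[5]=1,low[6]=?,low[7]=?); scc=(scc[0]=1,scc[1]=2,scc[2]=?,scc[3]=?,scc[4]=?,scc[5]=0,scc[6]=?,scc[7]=?)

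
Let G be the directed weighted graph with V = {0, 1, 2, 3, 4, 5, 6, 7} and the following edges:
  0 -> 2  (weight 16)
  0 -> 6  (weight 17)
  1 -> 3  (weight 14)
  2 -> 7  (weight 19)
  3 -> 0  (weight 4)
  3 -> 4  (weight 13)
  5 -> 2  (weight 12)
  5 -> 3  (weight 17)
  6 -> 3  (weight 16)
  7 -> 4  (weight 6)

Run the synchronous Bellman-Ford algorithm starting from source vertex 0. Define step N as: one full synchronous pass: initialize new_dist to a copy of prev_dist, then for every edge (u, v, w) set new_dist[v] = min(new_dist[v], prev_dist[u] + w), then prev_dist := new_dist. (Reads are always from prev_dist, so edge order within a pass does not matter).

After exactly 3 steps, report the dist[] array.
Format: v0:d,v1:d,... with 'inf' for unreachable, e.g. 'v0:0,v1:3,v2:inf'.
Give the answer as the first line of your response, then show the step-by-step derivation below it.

v0:0,v1:inf,v2:16,v3:33,v4:41,v5:inf,v6:17,v7:35

step 1: dist = v0:0,v1:inf,v2:16,v3:inf,v4:inf,v5:inf,v6:17,v7:inf
step 2: dist = v0:0,v1:inf,v2:16,v3:33,v4:inf,v5:inf,v6:17,v7:35
step 3: dist = v0:0,v1:inf,v2:16,v3:33,v4:41,v5:inf,v6:17,v7:35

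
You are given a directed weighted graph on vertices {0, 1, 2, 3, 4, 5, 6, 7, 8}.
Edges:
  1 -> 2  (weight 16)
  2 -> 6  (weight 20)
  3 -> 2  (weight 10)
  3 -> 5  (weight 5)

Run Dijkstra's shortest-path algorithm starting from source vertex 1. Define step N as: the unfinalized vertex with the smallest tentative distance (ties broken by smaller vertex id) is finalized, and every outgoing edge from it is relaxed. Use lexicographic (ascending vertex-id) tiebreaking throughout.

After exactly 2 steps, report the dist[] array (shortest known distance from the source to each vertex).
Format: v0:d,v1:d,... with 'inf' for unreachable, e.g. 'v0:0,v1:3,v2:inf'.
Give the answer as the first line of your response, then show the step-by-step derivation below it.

v0:inf,v1:0,v2:16,v3:inf,v4:inf,v5:inf,v6:36,v7:inf,v8:inf

step 1: dist = v0:inf,v1:0,v2:16,v3:inf,v4:inf,v5:inf,v6:inf,v7:inf,v8:inf
step 2: dist = v0:inf,v1:0,v2:16,v3:inf,v4:inf,v5:inf,v6:36,v7:inf,v8:inf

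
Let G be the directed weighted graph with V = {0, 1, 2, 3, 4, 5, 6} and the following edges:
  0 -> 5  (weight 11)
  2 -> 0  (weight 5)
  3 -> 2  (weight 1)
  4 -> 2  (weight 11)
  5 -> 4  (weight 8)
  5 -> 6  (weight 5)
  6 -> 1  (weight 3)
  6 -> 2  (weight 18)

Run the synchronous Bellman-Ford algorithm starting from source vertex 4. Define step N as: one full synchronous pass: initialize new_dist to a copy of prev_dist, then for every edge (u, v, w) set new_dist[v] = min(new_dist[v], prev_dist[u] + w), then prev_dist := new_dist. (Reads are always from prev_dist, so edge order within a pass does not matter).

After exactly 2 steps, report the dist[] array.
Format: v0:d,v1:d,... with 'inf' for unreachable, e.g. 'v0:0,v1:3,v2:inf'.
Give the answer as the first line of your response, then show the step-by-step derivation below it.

v0:16,v1:inf,v2:11,v3:inf,v4:0,v5:inf,v6:inf

step 1: dist = v0:inf,v1:inf,v2:11,v3:inf,v4:0,v5:inf,v6:inf
step 2: dist = v0:16,v1:inf,v2:11,v3:inf,v4:0,v5:inf,v6:inf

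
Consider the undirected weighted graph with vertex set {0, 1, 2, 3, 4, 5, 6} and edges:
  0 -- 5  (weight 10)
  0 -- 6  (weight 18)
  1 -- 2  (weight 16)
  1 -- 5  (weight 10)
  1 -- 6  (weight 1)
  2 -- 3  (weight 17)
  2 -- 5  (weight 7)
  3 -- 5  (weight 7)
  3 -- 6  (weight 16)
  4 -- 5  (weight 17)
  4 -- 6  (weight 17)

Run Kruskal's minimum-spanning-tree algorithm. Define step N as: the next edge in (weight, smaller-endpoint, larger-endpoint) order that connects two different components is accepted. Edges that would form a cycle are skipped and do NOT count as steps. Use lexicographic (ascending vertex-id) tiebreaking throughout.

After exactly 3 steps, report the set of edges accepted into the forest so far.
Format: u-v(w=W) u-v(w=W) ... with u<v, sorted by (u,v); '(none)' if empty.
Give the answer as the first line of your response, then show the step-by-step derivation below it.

1-6(w=1) 2-5(w=7) 3-5(w=7)

step 1: add edge 1-6 (w=1); MST = {1-6(w=1)}
step 2: add edge 2-5 (w=7); MST = {1-6(w=1) 2-5(w=7)}
step 3: add edge 3-5 (w=7); MST = {1-6(w=1) 2-5(w=7) 3-5(w=7)}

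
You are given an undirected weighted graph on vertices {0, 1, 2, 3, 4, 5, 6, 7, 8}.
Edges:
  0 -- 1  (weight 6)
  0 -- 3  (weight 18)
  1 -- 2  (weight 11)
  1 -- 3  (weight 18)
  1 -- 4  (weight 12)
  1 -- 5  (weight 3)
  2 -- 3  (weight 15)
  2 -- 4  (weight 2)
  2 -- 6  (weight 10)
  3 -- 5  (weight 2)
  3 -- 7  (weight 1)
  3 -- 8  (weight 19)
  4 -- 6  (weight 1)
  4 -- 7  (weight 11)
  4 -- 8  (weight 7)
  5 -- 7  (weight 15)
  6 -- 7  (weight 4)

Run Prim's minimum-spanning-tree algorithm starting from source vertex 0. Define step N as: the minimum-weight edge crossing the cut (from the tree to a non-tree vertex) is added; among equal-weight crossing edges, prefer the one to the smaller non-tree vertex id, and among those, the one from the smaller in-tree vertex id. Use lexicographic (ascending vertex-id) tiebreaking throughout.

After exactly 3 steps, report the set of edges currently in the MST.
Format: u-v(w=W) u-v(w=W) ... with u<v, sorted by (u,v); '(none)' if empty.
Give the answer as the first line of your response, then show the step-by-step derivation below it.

0-1(w=6) 1-5(w=3) 3-5(w=2)

step 1: add edge 0-1 (w=6); MST = {0-1(w=6)}
step 2: add edge 1-5 (w=3); MST = {0-1(w=6) 1-5(w=3)}
step 3: add edge 3-5 (w=2); MST = {0-1(w=6) 1-5(w=3) 3-5(w=2)}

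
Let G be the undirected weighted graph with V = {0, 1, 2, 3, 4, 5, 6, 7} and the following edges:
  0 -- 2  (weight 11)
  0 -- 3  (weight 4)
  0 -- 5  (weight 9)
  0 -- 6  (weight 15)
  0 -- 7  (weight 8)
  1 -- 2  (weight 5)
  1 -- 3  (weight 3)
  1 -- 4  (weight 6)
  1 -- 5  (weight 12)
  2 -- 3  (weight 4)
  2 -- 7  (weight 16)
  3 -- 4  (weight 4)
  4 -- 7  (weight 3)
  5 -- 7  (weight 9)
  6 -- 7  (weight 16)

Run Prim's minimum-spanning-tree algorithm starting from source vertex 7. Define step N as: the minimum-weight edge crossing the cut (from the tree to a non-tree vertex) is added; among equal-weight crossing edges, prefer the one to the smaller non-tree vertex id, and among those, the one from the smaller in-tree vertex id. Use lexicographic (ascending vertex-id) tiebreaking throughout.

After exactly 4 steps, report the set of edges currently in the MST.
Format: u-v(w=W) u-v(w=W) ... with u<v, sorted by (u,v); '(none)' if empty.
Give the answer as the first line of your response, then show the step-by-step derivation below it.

0-3(w=4) 1-3(w=3) 3-4(w=4) 4-7(w=3)

step 1: add edge 4-7 (w=3); MST = {4-7(w=3)}
step 2: add edge 3-4 (w=4); MST = {3-4(w=4) 4-7(w=3)}
step 3: add edge 1-3 (w=3); MST = {1-3(w=3) 3-4(w=4) 4-7(w=3)}
step 4: add edge 0-3 (w=4); MST = {0-3(w=4) 1-3(w=3) 3-4(w=4) 4-7(w=3)}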